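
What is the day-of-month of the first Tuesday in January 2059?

January 1, 2059 is a Wednesday, so the first Tuesday is the 7th.
The first Tuesday is 7 + 0 = 7.

7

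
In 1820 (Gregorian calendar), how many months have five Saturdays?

5

A month of length L has five Saturdays iff its first Saturday is on day ≤ L−28 (so day 1–3 in a 31-day month, 1–2 in a 30-day month, day 1 in a leap February).
Checking each month of 1820: Jan starts Sat (31d) ✓; Feb starts Tue (29d); Mar starts Wed (31d); Apr starts Sat (30d) ✓; May starts Mon (31d); Jun starts Thu (30d); Jul starts Sat (31d) ✓; Aug starts Tue (31d); Sep starts Fri (30d) ✓; Oct starts Sun (31d); Nov starts Wed (30d); Dec starts Fri (31d) ✓.
Five-Saturday months: January, April, July, September, December → 5.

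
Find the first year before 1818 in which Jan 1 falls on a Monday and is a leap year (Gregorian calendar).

1816

Jan 1 advances by 2 weekdays after a leap year and by 1 after a common year.
1818: Jan 1 is Thursday.
1817: Wednesday
1816: Monday (leap)
1816 begins on a Monday and is a leap year.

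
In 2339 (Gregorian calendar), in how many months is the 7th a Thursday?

2

Check the 7th of each month of 2339: Jan 7: Sat, Feb 7: Tue, Mar 7: Tue, Apr 7: Fri, May 7: Sun, Jun 7: Wed, Jul 7: Fri, Aug 7: Mon, Sep 7: Thu, Oct 7: Sat, Nov 7: Tue, Dec 7: Thu.
Thursday occurs in September, December — 2 months.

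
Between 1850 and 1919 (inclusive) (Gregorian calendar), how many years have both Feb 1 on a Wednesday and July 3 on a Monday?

8

Check each year's weekday for Feb 1 and July 3:
  1850: Fri/Wed  1851: Sat/Thu  1852: Sun/Sat  1853: Tue/Sun  1854: Wed/Mon ✓  1855: Thu/Tue  1856: Fri/Thu  1857: Sun/Fri  1858: Mon/Sat  1859: Tue/Sun  1860: Wed/Tue  1861: Fri/Wed  1862: Sat/Thu  1863: Sun/Fri  …(42 more)…  1906: Thu/Tue  1907: Fri/Wed  1908: Sat/Fri  1909: Mon/Sat  1910: Tue/Sun  1911: Wed/Mon ✓  1912: Thu/Wed  1913: Sat/Thu  1914: Sun/Fri  1915: Mon/Sat  1916: Tue/Mon  1917: Thu/Tue  1918: Fri/Wed  1919: Sat/Thu
Both conditions hold in: 1854, 1865, 1871, 1882, 1893, 1899, 1905, 1911 — 8.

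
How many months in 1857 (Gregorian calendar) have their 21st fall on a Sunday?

1

Check the 21st of each month of 1857: Jan 21: Wed, Feb 21: Sat, Mar 21: Sat, Apr 21: Tue, May 21: Thu, Jun 21: Sun, Jul 21: Tue, Aug 21: Fri, Sep 21: Mon, Oct 21: Wed, Nov 21: Sat, Dec 21: Mon.
Sunday occurs in June — 1 month.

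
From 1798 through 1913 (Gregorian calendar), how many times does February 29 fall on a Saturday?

5

Leap years in 1798–1913: 27 of them.
Feb 29 weekday advances by 5 (mod 7) from one leap year to the next four years later (or differs when a century non-leap intervenes).
Leap-day weekdays: 1804:Wed 1808:Mon 1812:Sat✓ 1816:Thu 1820:Tue 1824:Sun 1828:Fri 1832:Wed 1836:Mon 1840:Sat✓ 1844:Thu 1848:Tue 1852:Sun 1856:Fri 1860:Wed 1864:Mon 1868:Sat✓ 1872:Thu 1876:Tue 1880:Sun 1884:Fri 1888:Wed 1892:Mon 1896:Sat✓ 1904:Mon 1908:Sat✓ 1912:Thu
Saturday: 1812, 1840, 1868, 1896, 1908 → 5.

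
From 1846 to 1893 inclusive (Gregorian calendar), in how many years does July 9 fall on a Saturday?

7

Track July 9's weekday year by year (advancing +1, or +2 across a Feb 29):
  1846: Thu  1847: Fri (+1)  1848: Sun (+2)  1849: Mon (+1)  1850: Tue (+1)
  1851: Wed (+1)  1852: Fri (+2)  1853: Sat (+1) ✓  1854: Sun (+1)  1855: Mon (+1)
  1856: Wed (+2)  1857: Thu (+1)  1858: Fri (+1)  1859: Sat (+1) ✓  … (20 more years) …
  1880: Fri (+2)  1881: Sat (+1) ✓  1882: Sun (+1)  1883: Mon (+1)  1884: Wed (+2)
  1885: Thu (+1)  1886: Fri (+1)  1887: Sat (+1) ✓  1888: Mon (+2)  1889: Tue (+1)
  1890: Wed (+1)  1891: Thu (+1)  1892: Sat (+2) ✓  1893: Sun (+1)
Saturday years: 1853, 1859, 1864, 1870, 1881, 1887, 1892 — 7 in total.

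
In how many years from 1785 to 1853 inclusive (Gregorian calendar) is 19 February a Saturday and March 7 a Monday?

8

Check each year's weekday for 19 February and March 7:
  1785: Sat/Mon ✓  1786: Sun/Tue  1787: Mon/Wed  1788: Tue/Fri  1789: Thu/Sat  1790: Fri/Sun  1791: Sat/Mon ✓  1792: Sun/Wed  1793: Tue/Thu  1794: Wed/Fri  1795: Thu/Sat  1796: Fri/Mon  1797: Sun/Tue  1798: Mon/Wed  …(41 more)…  1840: Wed/Sat  1841: Fri/Sun  1842: Sat/Mon ✓  1843: Sun/Tue  1844: Mon/Thu  1845: Wed/Fri  1846: Thu/Sat  1847: Fri/Sun  1848: Sat/Tue  1849: Mon/Wed  1850: Tue/Thu  1851: Wed/Fri  1852: Thu/Sun  1853: Sat/Mon ✓
Both conditions hold in: 1785, 1791, 1803, 1814, 1825, 1831, 1842, 1853 — 8.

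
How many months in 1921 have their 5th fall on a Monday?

Check the 5th of each month of 1921: Jan 5: Wed, Feb 5: Sat, Mar 5: Sat, Apr 5: Tue, May 5: Thu, Jun 5: Sun, Jul 5: Tue, Aug 5: Fri, Sep 5: Mon, Oct 5: Wed, Nov 5: Sat, Dec 5: Mon.
Monday occurs in September, December — 2 months.

2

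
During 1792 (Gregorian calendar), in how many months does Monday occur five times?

A month of length L has five Mondays iff its first Monday is on day ≤ L−28 (so day 1–3 in a 31-day month, 1–2 in a 30-day month, day 1 in a leap February).
Checking each month of 1792: Jan starts Sun (31d) ✓; Feb starts Wed (29d); Mar starts Thu (31d); Apr starts Sun (30d) ✓; May starts Tue (31d); Jun starts Fri (30d); Jul starts Sun (31d) ✓; Aug starts Wed (31d); Sep starts Sat (30d); Oct starts Mon (31d) ✓; Nov starts Thu (30d); Dec starts Sat (31d) ✓.
Five-Monday months: January, April, July, October, December → 5.

5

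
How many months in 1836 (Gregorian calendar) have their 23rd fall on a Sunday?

1

Check the 23rd of each month of 1836: Jan 23: Sat, Feb 23: Tue, Mar 23: Wed, Apr 23: Sat, May 23: Mon, Jun 23: Thu, Jul 23: Sat, Aug 23: Tue, Sep 23: Fri, Oct 23: Sun, Nov 23: Wed, Dec 23: Fri.
Sunday occurs in October — 1 month.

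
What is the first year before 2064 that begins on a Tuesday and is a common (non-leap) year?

2058

Jan 1 advances by 2 weekdays after a leap year and by 1 after a common year.
2064: Jan 1 is Tuesday (leap).
2063: Monday
2062: Sunday
2061: Saturday
2060: Thursday (leap)
2059: Wednesday
2058: Tuesday
2058 begins on a Tuesday and is a common year.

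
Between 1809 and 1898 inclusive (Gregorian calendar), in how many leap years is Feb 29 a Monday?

3

Leap years in 1809–1898: 22 of them.
Feb 29 weekday advances by 5 (mod 7) from one leap year to the next four years later (or differs when a century non-leap intervenes).
Leap-day weekdays: 1812:Sat 1816:Thu 1820:Tue 1824:Sun 1828:Fri 1832:Wed 1836:Mon✓ 1840:Sat 1844:Thu 1848:Tue 1852:Sun 1856:Fri 1860:Wed 1864:Mon✓ 1868:Sat 1872:Thu 1876:Tue 1880:Sun 1884:Fri 1888:Wed 1892:Mon✓ 1896:Sat
Monday: 1836, 1864, 1892 → 3.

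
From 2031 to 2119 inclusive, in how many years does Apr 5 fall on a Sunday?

13

Track Apr 5's weekday year by year (advancing +1, or +2 across a Feb 29):
  2031: Sat  2032: Mon (+2)  2033: Tue (+1)  2034: Wed (+1)  2035: Thu (+1)
  2036: Sat (+2)  2037: Sun (+1) ✓  2038: Mon (+1)  2039: Tue (+1)  2040: Thu (+2)
  2041: Fri (+1)  2042: Sat (+1)  2043: Sun (+1) ✓  2044: Tue (+2)  … (61 more years) …
  2106: Mon (+1)  2107: Tue (+1)  2108: Thu (+2)  2109: Fri (+1)  2110: Sat (+1)
  2111: Sun (+1) ✓  2112: Tue (+2)  2113: Wed (+1)  2114: Thu (+1)  2115: Fri (+1)
  2116: Sun (+2) ✓  2117: Mon (+1)  2118: Tue (+1)  2119: Wed (+1)
Sunday years: 2037, 2043, 2048, 2054, 2065, 2071, 2076, 2082, 2093, 2099, 2105, 2111, 2116 — 13 in total.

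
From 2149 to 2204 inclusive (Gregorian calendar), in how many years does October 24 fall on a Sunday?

Track October 24's weekday year by year (advancing +1, or +2 across a Feb 29):
  2149: Fri  2150: Sat (+1)  2151: Sun (+1) ✓  2152: Tue (+2)  2153: Wed (+1)
  2154: Thu (+1)  2155: Fri (+1)  2156: Sun (+2) ✓  2157: Mon (+1)  2158: Tue (+1)
  2159: Wed (+1)  2160: Fri (+2)  2161: Sat (+1)  2162: Sun (+1) ✓  … (28 more years) …
  2191: Mon (+1)  2192: Wed (+2)  2193: Thu (+1)  2194: Fri (+1)  2195: Sat (+1)
  2196: Mon (+2)  2197: Tue (+1)  2198: Wed (+1)  2199: Thu (+1)  2200: Fri (+1)
  2201: Sat (+1)  2202: Sun (+1) ✓  2203: Mon (+1)  2204: Wed (+2)
Sunday years: 2151, 2156, 2162, 2173, 2179, 2184, 2190, 2202 — 8 in total.

8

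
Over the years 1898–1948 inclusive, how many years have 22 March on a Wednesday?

8

Track 22 March's weekday year by year (advancing +1, or +2 across a Feb 29):
  1898: Tue  1899: Wed (+1) ✓  1900: Thu (+1)  1901: Fri (+1)  1902: Sat (+1)
  1903: Sun (+1)  1904: Tue (+2)  1905: Wed (+1) ✓  1906: Thu (+1)  1907: Fri (+1)
  1908: Sun (+2)  1909: Mon (+1)  1910: Tue (+1)  1911: Wed (+1) ✓  … (23 more years) …
  1935: Fri (+1)  1936: Sun (+2)  1937: Mon (+1)  1938: Tue (+1)  1939: Wed (+1) ✓
  1940: Fri (+2)  1941: Sat (+1)  1942: Sun (+1)  1943: Mon (+1)  1944: Wed (+2) ✓
  1945: Thu (+1)  1946: Fri (+1)  1947: Sat (+1)  1948: Mon (+2)
Wednesday years: 1899, 1905, 1911, 1916, 1922, 1933, 1939, 1944 — 8 in total.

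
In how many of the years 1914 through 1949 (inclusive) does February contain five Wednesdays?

February has 28 days (29 in leap years); it has five Wednesdays when Wednesday falls among the first (month-length − 28) days — i.e. when February 1 is Wednesday in a leap year (never in a common year).
February 1 by year: 1914:Sun 1915:Mon 1916:Tue 1917:Thu 1918:Fri 1919:Sat 1920:Sun 1921:Tue 1922:Wed 1923:Thu 1924:Fri 1925:Sun 1926:Mon 1927:Tue 1928:Wed✓ …(6 more)… 1935:Fri 1936:Sat 1937:Mon 1938:Tue 1939:Wed 1940:Thu 1941:Sat 1942:Sun 1943:Mon 1944:Tue 1945:Thu 1946:Fri 1947:Sat 1948:Sun 1949:Tue
Years with five Wednesdays: 1928 → 1.

1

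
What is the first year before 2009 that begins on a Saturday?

Jan 1 advances by 2 weekdays after a leap year and by 1 after a common year.
2009: Jan 1 is Thursday.
2008: Tuesday (leap)
2007: Monday
2006: Sunday
2005: Saturday
2005 begins on a Saturday

2005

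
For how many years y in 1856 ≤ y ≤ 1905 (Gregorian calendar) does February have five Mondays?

3

February has 28 days (29 in leap years); it has five Mondays when Monday falls among the first (month-length − 28) days — i.e. when February 1 is Monday in a leap year (never in a common year).
February 1 by year: 1856:Fri 1857:Sun 1858:Mon 1859:Tue 1860:Wed 1861:Fri 1862:Sat 1863:Sun 1864:Mon✓ 1865:Wed 1866:Thu 1867:Fri 1868:Sat 1869:Mon 1870:Tue …(20 more)… 1891:Sun 1892:Mon✓ 1893:Wed 1894:Thu 1895:Fri 1896:Sat 1897:Mon 1898:Tue 1899:Wed 1900:Thu 1901:Fri 1902:Sat 1903:Sun 1904:Mon✓ 1905:Wed
Years with five Mondays: 1864, 1892, 1904 → 3.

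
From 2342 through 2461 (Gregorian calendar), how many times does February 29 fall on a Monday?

4

Leap years in 2342–2461: 30 of them.
Feb 29 weekday advances by 5 (mod 7) from one leap year to the next four years later (or differs when a century non-leap intervenes).
Leap-day weekdays: 2344:Tue 2348:Sun 2352:Fri 2356:Wed 2360:Mon✓ 2364:Sat 2368:Thu 2372:Tue 2376:Sun 2380:Fri 2384:Wed 2388:Mon✓ 2392:Sat …(4 more)… 2412:Wed 2416:Mon✓ 2420:Sat 2424:Thu 2428:Tue 2432:Sun 2436:Fri 2440:Wed 2444:Mon✓ 2448:Sat 2452:Thu 2456:Tue 2460:Sun
Monday: 2360, 2388, 2416, 2444 → 4.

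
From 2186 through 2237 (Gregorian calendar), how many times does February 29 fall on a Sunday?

1

Leap years in 2186–2237: 12 of them.
Feb 29 weekday advances by 5 (mod 7) from one leap year to the next four years later (or differs when a century non-leap intervenes).
Leap-day weekdays: 2188:Fri 2192:Wed 2196:Mon 2204:Wed 2208:Mon 2212:Sat 2216:Thu 2220:Tue 2224:Sun✓ 2228:Fri 2232:Wed 2236:Mon
Sunday: 2224 → 1.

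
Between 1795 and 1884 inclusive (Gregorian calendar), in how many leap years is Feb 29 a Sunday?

Leap years in 1795–1884: 22 of them.
Feb 29 weekday advances by 5 (mod 7) from one leap year to the next four years later (or differs when a century non-leap intervenes).
Leap-day weekdays: 1796:Mon 1804:Wed 1808:Mon 1812:Sat 1816:Thu 1820:Tue 1824:Sun✓ 1828:Fri 1832:Wed 1836:Mon 1840:Sat 1844:Thu 1848:Tue 1852:Sun✓ 1856:Fri 1860:Wed 1864:Mon 1868:Sat 1872:Thu 1876:Tue 1880:Sun✓ 1884:Fri
Sunday: 1824, 1852, 1880 → 3.

3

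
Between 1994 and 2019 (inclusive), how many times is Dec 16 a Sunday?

4

Track Dec 16's weekday year by year (advancing +1, or +2 across a Feb 29):
  1994: Fri  1995: Sat (+1)  1996: Mon (+2)  1997: Tue (+1)  1998: Wed (+1)
  1999: Thu (+1)  2000: Sat (+2)  2001: Sun (+1) ✓  2002: Mon (+1)  2003: Tue (+1)
  2004: Thu (+2)  2005: Fri (+1)  2006: Sat (+1)  2007: Sun (+1) ✓  2008: Tue (+2)
  2009: Wed (+1)  2010: Thu (+1)  2011: Fri (+1)  2012: Sun (+2) ✓  2013: Mon (+1)
  2014: Tue (+1)  2015: Wed (+1)  2016: Fri (+2)  2017: Sat (+1)  2018: Sun (+1) ✓
  2019: Mon (+1)
Sunday years: 2001, 2007, 2012, 2018 — 4 in total.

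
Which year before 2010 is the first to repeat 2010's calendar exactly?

Two years share a calendar iff Jan 1 falls on the same weekday and both are leap or both are common. 2010: Jan 1 is Friday, common year.
2009: Jan 1 Thursday, common
2008: Jan 1 Tuesday, leap
2007: Jan 1 Monday, common
2006: Jan 1 Sunday, common
2005: Jan 1 Saturday, common
2004: Jan 1 Thursday, leap
2003: Jan 1 Wednesday, common
2002: Jan 1 Tuesday, common
2001: Jan 1 Monday, common
2000: Jan 1 Saturday, leap
1999: Jan 1 Friday, common
1999 matches on both conditions.

1999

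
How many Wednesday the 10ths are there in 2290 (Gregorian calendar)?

2

Check the 10th of each month of 2290: Jan 10: Fri, Feb 10: Mon, Mar 10: Mon, Apr 10: Thu, May 10: Sat, Jun 10: Tue, Jul 10: Thu, Aug 10: Sun, Sep 10: Wed, Oct 10: Fri, Nov 10: Mon, Dec 10: Wed.
Wednesday occurs in September, December — 2 months.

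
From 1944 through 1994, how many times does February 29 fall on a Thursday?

Leap years in 1944–1994: 13 of them.
Feb 29 weekday advances by 5 (mod 7) from one leap year to the next four years later (or differs when a century non-leap intervenes).
Leap-day weekdays: 1944:Tue 1948:Sun 1952:Fri 1956:Wed 1960:Mon 1964:Sat 1968:Thu✓ 1972:Tue 1976:Sun 1980:Fri 1984:Wed 1988:Mon 1992:Sat
Thursday: 1968 → 1.

1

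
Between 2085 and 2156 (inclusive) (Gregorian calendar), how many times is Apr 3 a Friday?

10

Track Apr 3's weekday year by year (advancing +1, or +2 across a Feb 29):
  2085: Tue  2086: Wed (+1)  2087: Thu (+1)  2088: Sat (+2)  2089: Sun (+1)
  2090: Mon (+1)  2091: Tue (+1)  2092: Thu (+2)  2093: Fri (+1) ✓  2094: Sat (+1)
  2095: Sun (+1)  2096: Tue (+2)  2097: Wed (+1)  2098: Thu (+1)  … (44 more years) …
  2143: Wed (+1)  2144: Fri (+2) ✓  2145: Sat (+1)  2146: Sun (+1)  2147: Mon (+1)
  2148: Wed (+2)  2149: Thu (+1)  2150: Fri (+1) ✓  2151: Sat (+1)  2152: Mon (+2)
  2153: Tue (+1)  2154: Wed (+1)  2155: Thu (+1)  2156: Sat (+2)
Friday years: 2093, 2099, 2105, 2111, 2116, 2122, 2133, 2139, 2144, 2150 — 10 in total.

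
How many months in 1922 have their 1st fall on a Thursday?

Check the 1st of each month of 1922: Jan 1: Sun, Feb 1: Wed, Mar 1: Wed, Apr 1: Sat, May 1: Mon, Jun 1: Thu, Jul 1: Sat, Aug 1: Tue, Sep 1: Fri, Oct 1: Sun, Nov 1: Wed, Dec 1: Fri.
Thursday occurs in June — 1 month.

1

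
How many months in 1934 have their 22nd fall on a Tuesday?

1

Check the 22nd of each month of 1934: Jan 22: Mon, Feb 22: Thu, Mar 22: Thu, Apr 22: Sun, May 22: Tue, Jun 22: Fri, Jul 22: Sun, Aug 22: Wed, Sep 22: Sat, Oct 22: Mon, Nov 22: Thu, Dec 22: Sat.
Tuesday occurs in May — 1 month.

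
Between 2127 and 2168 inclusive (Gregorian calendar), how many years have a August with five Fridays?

August has 31 days; it has five Fridays when Friday falls among the first (month-length − 28) days — i.e. when August 1 is one of Friday/Thursday/Wednesday.
August 1 by year: 2127:Fri✓ 2128:Sun 2129:Mon 2130:Tue 2131:Wed✓ 2132:Fri✓ 2133:Sat 2134:Sun 2135:Mon 2136:Wed✓ 2137:Thu✓ 2138:Fri✓ 2139:Sat 2140:Mon 2141:Tue …(12 more)… 2154:Thu✓ 2155:Fri✓ 2156:Sun 2157:Mon 2158:Tue 2159:Wed✓ 2160:Fri✓ 2161:Sat 2162:Sun 2163:Mon 2164:Wed✓ 2165:Thu✓ 2166:Fri✓ 2167:Sat 2168:Mon
Years with five Fridays: 2127, 2131, 2132, 2136, 2137, 2138, 2142, 2143, 2148, 2149, 2153, 2154, 2155, 2159, 2160, 2164, 2165, 2166 → 18.

18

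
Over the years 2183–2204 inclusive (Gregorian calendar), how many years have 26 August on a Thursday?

3

Track 26 August's weekday year by year (advancing +1, or +2 across a Feb 29):
  2183: Tue  2184: Thu (+2) ✓  2185: Fri (+1)  2186: Sat (+1)  2187: Sun (+1)
  2188: Tue (+2)  2189: Wed (+1)  2190: Thu (+1) ✓  2191: Fri (+1)  2192: Sun (+2)
  2193: Mon (+1)  2194: Tue (+1)  2195: Wed (+1)  2196: Fri (+2)  2197: Sat (+1)
  2198: Sun (+1)  2199: Mon (+1)  2200: Tue (+1)  2201: Wed (+1)  2202: Thu (+1) ✓
  2203: Fri (+1)  2204: Sun (+2)
Thursday years: 2184, 2190, 2202 — 3 in total.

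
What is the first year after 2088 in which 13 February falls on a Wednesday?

2092

From one year to the next, a fixed date's weekday advances by 1, or by 2 when a Feb 29 lies between the two dates.
2088: February 13 is Friday.
2089: Sunday (+2)
2090: Monday (+1)
2091: Tuesday (+1)
2092: Wednesday (+1)
13 February falls on a Wednesday in 2092.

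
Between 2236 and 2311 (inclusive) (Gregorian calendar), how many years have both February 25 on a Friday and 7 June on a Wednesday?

Check each year's weekday for February 25 and 7 June:
  2236: Thu/Tue  2237: Sat/Wed  2238: Sun/Thu  2239: Mon/Fri  2240: Tue/Sun  2241: Thu/Mon  2242: Fri/Tue  2243: Sat/Wed  2244: Sun/Fri  2245: Tue/Sat  2246: Wed/Sun  2247: Thu/Mon  2248: Fri/Wed ✓  2249: Sun/Thu  …(48 more)…  2298: Fri/Tue  2299: Sat/Wed  2300: Sun/Thu  2301: Mon/Fri  2302: Tue/Sat  2303: Wed/Sun  2304: Thu/Tue  2305: Sat/Wed  2306: Sun/Thu  2307: Mon/Fri  2308: Tue/Sun  2309: Thu/Mon  2310: Fri/Tue  2311: Sat/Wed
Both conditions hold in: 2248, 2276 — 2.

2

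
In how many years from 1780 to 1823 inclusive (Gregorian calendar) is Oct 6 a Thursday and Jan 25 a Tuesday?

Check each year's weekday for Oct 6 and Jan 25:
  1780: Fri/Tue  1781: Sat/Thu  1782: Sun/Fri  1783: Mon/Sat  1784: Wed/Sun  1785: Thu/Tue ✓  1786: Fri/Wed  1787: Sat/Thu  1788: Mon/Fri  1789: Tue/Sun  1790: Wed/Mon  1791: Thu/Tue ✓  1792: Sat/Wed  1793: Sun/Fri  …(16 more)…  1810: Sat/Thu  1811: Sun/Fri  1812: Tue/Sat  1813: Wed/Mon  1814: Thu/Tue ✓  1815: Fri/Wed  1816: Sun/Thu  1817: Mon/Sat  1818: Tue/Sun  1819: Wed/Mon  1820: Fri/Tue  1821: Sat/Thu  1822: Sun/Fri  1823: Mon/Sat
Both conditions hold in: 1785, 1791, 1803, 1814 — 4.

4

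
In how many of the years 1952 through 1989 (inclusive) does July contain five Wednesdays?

July has 31 days; it has five Wednesdays when Wednesday falls among the first (month-length − 28) days — i.e. when July 1 is one of Wednesday/Tuesday/Monday.
July 1 by year: 1952:Tue✓ 1953:Wed✓ 1954:Thu 1955:Fri 1956:Sun 1957:Mon✓ 1958:Tue✓ 1959:Wed✓ 1960:Fri 1961:Sat 1962:Sun 1963:Mon✓ 1964:Wed✓ 1965:Thu 1966:Fri …(8 more)… 1975:Tue✓ 1976:Thu 1977:Fri 1978:Sat 1979:Sun 1980:Tue✓ 1981:Wed✓ 1982:Thu 1983:Fri 1984:Sun 1985:Mon✓ 1986:Tue✓ 1987:Wed✓ 1988:Fri 1989:Sat
Years with five Wednesdays: 1952, 1953, 1957, 1958, 1959, 1963, 1964, 1968, 1969, 1970, 1974, 1975, 1980, 1981, 1985, 1986, 1987 → 17.

17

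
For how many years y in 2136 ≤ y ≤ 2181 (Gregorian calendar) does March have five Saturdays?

20

March has 31 days; it has five Saturdays when Saturday falls among the first (month-length − 28) days — i.e. when March 1 is one of Saturday/Friday/Thursday.
March 1 by year: 2136:Thu✓ 2137:Fri✓ 2138:Sat✓ 2139:Sun 2140:Tue 2141:Wed 2142:Thu✓ 2143:Fri✓ 2144:Sun 2145:Mon 2146:Tue 2147:Wed 2148:Fri✓ 2149:Sat✓ 2150:Sun …(16 more)… 2167:Sun 2168:Tue 2169:Wed 2170:Thu✓ 2171:Fri✓ 2172:Sun 2173:Mon 2174:Tue 2175:Wed 2176:Fri✓ 2177:Sat✓ 2178:Sun 2179:Mon 2180:Wed 2181:Thu✓
Years with five Saturdays: 2136, 2137, 2138, 2142, 2143, 2148, 2149, 2153, 2154, 2155, 2159, 2160, 2164, 2165, 2166, 2170, 2171, 2176, 2177, 2181 → 20.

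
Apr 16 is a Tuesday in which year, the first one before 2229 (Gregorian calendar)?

From one year to the next, a fixed date's weekday advances by 1, or by 2 when a Feb 29 lies between the two dates.
2229: April 16 is Thursday.
2228: Wednesday (−1)
2227: Monday (−2)
2226: Sunday (−1)
2225: Saturday (−1)
2224: Friday (−1)
2223: Wednesday (−2)
2222: Tuesday (−1)
Apr 16 falls on a Tuesday in 2222.

2222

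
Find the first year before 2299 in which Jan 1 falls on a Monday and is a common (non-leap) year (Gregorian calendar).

Jan 1 advances by 2 weekdays after a leap year and by 1 after a common year.
2299: Jan 1 is Sunday.
2298: Saturday
2297: Friday
2296: Wednesday (leap)
2295: Tuesday
2294: Monday
2294 begins on a Monday and is a common year.

2294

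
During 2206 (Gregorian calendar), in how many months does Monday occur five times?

4

A month of length L has five Mondays iff its first Monday is on day ≤ L−28 (so day 1–3 in a 31-day month, 1–2 in a 30-day month, day 1 in a leap February).
Checking each month of 2206: Jan starts Wed (31d); Feb starts Sat (28d); Mar starts Sat (31d) ✓; Apr starts Tue (30d); May starts Thu (31d); Jun starts Sun (30d) ✓; Jul starts Tue (31d); Aug starts Fri (31d); Sep starts Mon (30d) ✓; Oct starts Wed (31d); Nov starts Sat (30d); Dec starts Mon (31d) ✓.
Five-Monday months: March, June, September, December → 4.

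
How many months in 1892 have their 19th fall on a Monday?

Check the 19th of each month of 1892: Jan 19: Tue, Feb 19: Fri, Mar 19: Sat, Apr 19: Tue, May 19: Thu, Jun 19: Sun, Jul 19: Tue, Aug 19: Fri, Sep 19: Mon, Oct 19: Wed, Nov 19: Sat, Dec 19: Mon.
Monday occurs in September, December — 2 months.

2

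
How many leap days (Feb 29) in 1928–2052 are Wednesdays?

Leap years in 1928–2052: 32 of them.
Feb 29 weekday advances by 5 (mod 7) from one leap year to the next four years later (or differs when a century non-leap intervenes).
Leap-day weekdays: 1928:Wed✓ 1932:Mon 1936:Sat 1940:Thu 1944:Tue 1948:Sun 1952:Fri 1956:Wed✓ 1960:Mon 1964:Sat 1968:Thu 1972:Tue 1976:Sun …(6 more)… 2004:Sun 2008:Fri 2012:Wed✓ 2016:Mon 2020:Sat 2024:Thu 2028:Tue 2032:Sun 2036:Fri 2040:Wed✓ 2044:Mon 2048:Sat 2052:Thu
Wednesday: 1928, 1956, 1984, 2012, 2040 → 5.

5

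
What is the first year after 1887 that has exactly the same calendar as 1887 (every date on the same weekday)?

Two years share a calendar iff Jan 1 falls on the same weekday and both are leap or both are common. 1887: Jan 1 is Saturday, common year.
1888: Jan 1 Sunday, leap
1889: Jan 1 Tuesday, common
1890: Jan 1 Wednesday, common
1891: Jan 1 Thursday, common
1892: Jan 1 Friday, leap
1893: Jan 1 Sunday, common
1894: Jan 1 Monday, common
1895: Jan 1 Tuesday, common
1896: Jan 1 Wednesday, leap
1897: Jan 1 Friday, common
1898: Jan 1 Saturday, common
1898 matches on both conditions.

1898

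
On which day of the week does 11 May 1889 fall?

January 1, 1889 is a Tuesday.
May 11 is day 131 of the year, i.e. 130 days after Jan 1.
130 mod 7 = 4, so advance 4 weekdays from Tuesday: Saturday.

Saturday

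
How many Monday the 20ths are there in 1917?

1

Check the 20th of each month of 1917: Jan 20: Sat, Feb 20: Tue, Mar 20: Tue, Apr 20: Fri, May 20: Sun, Jun 20: Wed, Jul 20: Fri, Aug 20: Mon, Sep 20: Thu, Oct 20: Sat, Nov 20: Tue, Dec 20: Thu.
Monday occurs in August — 1 month.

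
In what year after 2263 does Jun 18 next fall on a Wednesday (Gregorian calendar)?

2273

From one year to the next, a fixed date's weekday advances by 1, or by 2 when a Feb 29 lies between the two dates.
2263: June 18 is Thursday.
2264: Saturday (+2)
2265: Sunday (+1)
2266: Monday (+1)
2267: Tuesday (+1)
2268: Thursday (+2)
2269: Friday (+1)
2270: Saturday (+1)
2271: Sunday (+1)
2272: Tuesday (+2)
2273: Wednesday (+1)
Jun 18 falls on a Wednesday in 2273.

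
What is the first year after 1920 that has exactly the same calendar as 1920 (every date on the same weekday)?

Two years share a calendar iff Jan 1 falls on the same weekday and both are leap or both are common. 1920: Jan 1 is Thursday, leap year.
1921: Jan 1 Saturday, common
1922: Jan 1 Sunday, common
1923: Jan 1 Monday, common
1924: Jan 1 Tuesday, leap
1925: Jan 1 Thursday, common
1926: Jan 1 Friday, common
1927: Jan 1 Saturday, common
1928: Jan 1 Sunday, leap
1929: Jan 1 Tuesday, common
1930: Jan 1 Wednesday, common
1931: Jan 1 Thursday, common
1932: Jan 1 Friday, leap
1933: Jan 1 Sunday, common
1934: Jan 1 Monday, common
1935: Jan 1 Tuesday, common
1936: Jan 1 Wednesday, leap
1937: Jan 1 Friday, common
1938: Jan 1 Saturday, common
1939: Jan 1 Sunday, common
1940: Jan 1 Monday, leap
1941: Jan 1 Wednesday, common
1942: Jan 1 Thursday, common
1943: Jan 1 Friday, common
1944: Jan 1 Saturday, leap
1945: Jan 1 Monday, common
1946: Jan 1 Tuesday, common
1947: Jan 1 Wednesday, common
1948: Jan 1 Thursday, leap
1948 matches on both conditions.

1948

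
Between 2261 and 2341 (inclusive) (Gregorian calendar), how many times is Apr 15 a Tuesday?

Track Apr 15's weekday year by year (advancing +1, or +2 across a Feb 29):
  2261: Mon  2262: Tue (+1) ✓  2263: Wed (+1)  2264: Fri (+2)  2265: Sat (+1)
  2266: Sun (+1)  2267: Mon (+1)  2268: Wed (+2)  2269: Thu (+1)  2270: Fri (+1)
  2271: Sat (+1)  2272: Mon (+2)  2273: Tue (+1) ✓  2274: Wed (+1)  … (53 more years) …
  2328: Sun (+2)  2329: Mon (+1)  2330: Tue (+1) ✓  2331: Wed (+1)  2332: Fri (+2)
  2333: Sat (+1)  2334: Sun (+1)  2335: Mon (+1)  2336: Wed (+2)  2337: Thu (+1)
  2338: Fri (+1)  2339: Sat (+1)  2340: Mon (+2)  2341: Tue (+1) ✓
Tuesday years: 2262, 2273, 2279, 2284, 2290, 2302, 2313, 2319, 2324, 2330, 2341 — 11 in total.

11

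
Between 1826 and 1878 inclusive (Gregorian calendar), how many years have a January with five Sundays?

January has 31 days; it has five Sundays when Sunday falls among the first (month-length − 28) days — i.e. when January 1 is one of Sunday/Saturday/Friday.
January 1 by year: 1826:Sun✓ 1827:Mon 1828:Tue 1829:Thu 1830:Fri✓ 1831:Sat✓ 1832:Sun✓ 1833:Tue 1834:Wed 1835:Thu 1836:Fri✓ 1837:Sun✓ 1838:Mon 1839:Tue 1840:Wed …(23 more)… 1864:Fri✓ 1865:Sun✓ 1866:Mon 1867:Tue 1868:Wed 1869:Fri✓ 1870:Sat✓ 1871:Sun✓ 1872:Mon 1873:Wed 1874:Thu 1875:Fri✓ 1876:Sat✓ 1877:Mon 1878:Tue
Years with five Sundays: 1826, 1830, 1831, 1832, 1836, 1837, 1841, 1842, 1843, 1847, 1848, 1853, 1854, 1858, 1859, 1860, 1864, 1865, 1869, 1870, 1871, 1875, 1876 → 23.

23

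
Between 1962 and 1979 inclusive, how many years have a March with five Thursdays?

March has 31 days; it has five Thursdays when Thursday falls among the first (month-length − 28) days — i.e. when March 1 is one of Thursday/Wednesday/Tuesday.
March 1 by year: 1962:Thu✓ 1963:Fri 1964:Sun 1965:Mon 1966:Tue✓ 1967:Wed✓ 1968:Fri 1969:Sat 1970:Sun 1971:Mon 1972:Wed✓ 1973:Thu✓ 1974:Fri 1975:Sat 1976:Mon 1977:Tue✓ 1978:Wed✓ 1979:Thu✓
Years with five Thursdays: 1962, 1966, 1967, 1972, 1973, 1977, 1978, 1979 → 8.

8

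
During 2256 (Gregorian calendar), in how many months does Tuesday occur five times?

5

A month of length L has five Tuesdays iff its first Tuesday is on day ≤ L−28 (so day 1–3 in a 31-day month, 1–2 in a 30-day month, day 1 in a leap February).
Checking each month of 2256: Jan starts Tue (31d) ✓; Feb starts Fri (29d); Mar starts Sat (31d); Apr starts Tue (30d) ✓; May starts Thu (31d); Jun starts Sun (30d); Jul starts Tue (31d) ✓; Aug starts Fri (31d); Sep starts Mon (30d) ✓; Oct starts Wed (31d); Nov starts Sat (30d); Dec starts Mon (31d) ✓.
Five-Tuesday months: January, April, July, September, December → 5.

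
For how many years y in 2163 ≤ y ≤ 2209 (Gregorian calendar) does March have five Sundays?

March has 31 days; it has five Sundays when Sunday falls among the first (month-length − 28) days — i.e. when March 1 is one of Sunday/Saturday/Friday.
March 1 by year: 2163:Tue 2164:Thu 2165:Fri✓ 2166:Sat✓ 2167:Sun✓ 2168:Tue 2169:Wed 2170:Thu 2171:Fri✓ 2172:Sun✓ 2173:Mon 2174:Tue 2175:Wed 2176:Fri✓ 2177:Sat✓ …(17 more)… 2195:Sun✓ 2196:Tue 2197:Wed 2198:Thu 2199:Fri✓ 2200:Sat✓ 2201:Sun✓ 2202:Mon 2203:Tue 2204:Thu 2205:Fri✓ 2206:Sat✓ 2207:Sun✓ 2208:Tue 2209:Wed
Years with five Sundays: 2165, 2166, 2167, 2171, 2172, 2176, 2177, 2178, 2182, 2183, 2188, 2189, 2193, 2194, 2195, 2199, 2200, 2201, 2205, 2206, 2207 → 21.

21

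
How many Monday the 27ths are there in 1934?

Check the 27th of each month of 1934: Jan 27: Sat, Feb 27: Tue, Mar 27: Tue, Apr 27: Fri, May 27: Sun, Jun 27: Wed, Jul 27: Fri, Aug 27: Mon, Sep 27: Thu, Oct 27: Sat, Nov 27: Tue, Dec 27: Thu.
Monday occurs in August — 1 month.

1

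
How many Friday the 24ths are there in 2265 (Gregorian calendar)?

3

Check the 24th of each month of 2265: Jan 24: Tue, Feb 24: Fri, Mar 24: Fri, Apr 24: Mon, May 24: Wed, Jun 24: Sat, Jul 24: Mon, Aug 24: Thu, Sep 24: Sun, Oct 24: Tue, Nov 24: Fri, Dec 24: Sun.
Friday occurs in February, March, November — 3 months.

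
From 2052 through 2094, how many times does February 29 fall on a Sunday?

Leap years in 2052–2094: 11 of them.
Feb 29 weekday advances by 5 (mod 7) from one leap year to the next four years later (or differs when a century non-leap intervenes).
Leap-day weekdays: 2052:Thu 2056:Tue 2060:Sun✓ 2064:Fri 2068:Wed 2072:Mon 2076:Sat 2080:Thu 2084:Tue 2088:Sun✓ 2092:Fri
Sunday: 2060, 2088 → 2.

2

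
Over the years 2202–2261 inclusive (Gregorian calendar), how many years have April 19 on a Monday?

Track April 19's weekday year by year (advancing +1, or +2 across a Feb 29):
  2202: Mon ✓  2203: Tue (+1)  2204: Thu (+2)  2205: Fri (+1)  2206: Sat (+1)
  2207: Sun (+1)  2208: Tue (+2)  2209: Wed (+1)  2210: Thu (+1)  2211: Fri (+1)
  2212: Sun (+2)  2213: Mon (+1) ✓  2214: Tue (+1)  2215: Wed (+1)  … (32 more years) …
  2248: Wed (+2)  2249: Thu (+1)  2250: Fri (+1)  2251: Sat (+1)  2252: Mon (+2) ✓
  2253: Tue (+1)  2254: Wed (+1)  2255: Thu (+1)  2256: Sat (+2)  2257: Sun (+1)
  2258: Mon (+1) ✓  2259: Tue (+1)  2260: Thu (+2)  2261: Fri (+1)
Monday years: 2202, 2213, 2219, 2224, 2230, 2241, 2247, 2252, 2258 — 9 in total.

9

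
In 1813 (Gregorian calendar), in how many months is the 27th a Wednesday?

Check the 27th of each month of 1813: Jan 27: Wed, Feb 27: Sat, Mar 27: Sat, Apr 27: Tue, May 27: Thu, Jun 27: Sun, Jul 27: Tue, Aug 27: Fri, Sep 27: Mon, Oct 27: Wed, Nov 27: Sat, Dec 27: Mon.
Wednesday occurs in January, October — 2 months.

2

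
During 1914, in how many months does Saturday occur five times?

4

A month of length L has five Saturdays iff its first Saturday is on day ≤ L−28 (so day 1–3 in a 31-day month, 1–2 in a 30-day month, day 1 in a leap February).
Checking each month of 1914: Jan starts Thu (31d) ✓; Feb starts Sun (28d); Mar starts Sun (31d); Apr starts Wed (30d); May starts Fri (31d) ✓; Jun starts Mon (30d); Jul starts Wed (31d); Aug starts Sat (31d) ✓; Sep starts Tue (30d); Oct starts Thu (31d) ✓; Nov starts Sun (30d); Dec starts Tue (31d).
Five-Saturday months: January, May, August, October → 4.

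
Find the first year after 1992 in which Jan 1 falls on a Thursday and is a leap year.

Jan 1 advances by 2 weekdays after a leap year and by 1 after a common year.
1992: Jan 1 is Wednesday (leap).
1993: Friday
1994: Saturday
1995: Sunday
1996: Monday (leap)
1997: Wednesday
1998: Thursday
1999: Friday
2000: Saturday (leap)
2001: Monday
2002: Tuesday
2003: Wednesday
2004: Thursday (leap)
2004 begins on a Thursday and is a leap year.

2004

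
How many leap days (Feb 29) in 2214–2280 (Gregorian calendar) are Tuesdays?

Leap years in 2214–2280: 17 of them.
Feb 29 weekday advances by 5 (mod 7) from one leap year to the next four years later (or differs when a century non-leap intervenes).
Leap-day weekdays: 2216:Thu 2220:Tue✓ 2224:Sun 2228:Fri 2232:Wed 2236:Mon 2240:Sat 2244:Thu 2248:Tue✓ 2252:Sun 2256:Fri 2260:Wed 2264:Mon 2268:Sat 2272:Thu 2276:Tue✓ 2280:Sun
Tuesday: 2220, 2248, 2276 → 3.

3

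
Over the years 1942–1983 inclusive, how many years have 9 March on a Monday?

Track 9 March's weekday year by year (advancing +1, or +2 across a Feb 29):
  1942: Mon ✓  1943: Tue (+1)  1944: Thu (+2)  1945: Fri (+1)  1946: Sat (+1)
  1947: Sun (+1)  1948: Tue (+2)  1949: Wed (+1)  1950: Thu (+1)  1951: Fri (+1)
  1952: Sun (+2)  1953: Mon (+1) ✓  1954: Tue (+1)  1955: Wed (+1)  … (14 more years) …
  1970: Mon (+1) ✓  1971: Tue (+1)  1972: Thu (+2)  1973: Fri (+1)  1974: Sat (+1)
  1975: Sun (+1)  1976: Tue (+2)  1977: Wed (+1)  1978: Thu (+1)  1979: Fri (+1)
  1980: Sun (+2)  1981: Mon (+1) ✓  1982: Tue (+1)  1983: Wed (+1)
Monday years: 1942, 1953, 1959, 1964, 1970, 1981 — 6 in total.

6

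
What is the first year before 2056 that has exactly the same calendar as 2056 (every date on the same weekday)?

2028

Two years share a calendar iff Jan 1 falls on the same weekday and both are leap or both are common. 2056: Jan 1 is Saturday, leap year.
2055: Jan 1 Friday, common
2054: Jan 1 Thursday, common
2053: Jan 1 Wednesday, common
2052: Jan 1 Monday, leap
2051: Jan 1 Sunday, common
2050: Jan 1 Saturday, common
2049: Jan 1 Friday, common
2048: Jan 1 Wednesday, leap
2047: Jan 1 Tuesday, common
2046: Jan 1 Monday, common
2045: Jan 1 Sunday, common
2044: Jan 1 Friday, leap
2043: Jan 1 Thursday, common
2042: Jan 1 Wednesday, common
2041: Jan 1 Tuesday, common
2040: Jan 1 Sunday, leap
2039: Jan 1 Saturday, common
2038: Jan 1 Friday, common
2037: Jan 1 Thursday, common
2036: Jan 1 Tuesday, leap
2035: Jan 1 Monday, common
2034: Jan 1 Sunday, common
2033: Jan 1 Saturday, common
2032: Jan 1 Thursday, leap
2031: Jan 1 Wednesday, common
2030: Jan 1 Tuesday, common
2029: Jan 1 Monday, common
2028: Jan 1 Saturday, leap
2028 matches on both conditions.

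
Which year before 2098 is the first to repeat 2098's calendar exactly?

Two years share a calendar iff Jan 1 falls on the same weekday and both are leap or both are common. 2098: Jan 1 is Wednesday, common year.
2097: Jan 1 Tuesday, common
2096: Jan 1 Sunday, leap
2095: Jan 1 Saturday, common
2094: Jan 1 Friday, common
2093: Jan 1 Thursday, common
2092: Jan 1 Tuesday, leap
2091: Jan 1 Monday, common
2090: Jan 1 Sunday, common
2089: Jan 1 Saturday, common
2088: Jan 1 Thursday, leap
2087: Jan 1 Wednesday, common
2087 matches on both conditions.

2087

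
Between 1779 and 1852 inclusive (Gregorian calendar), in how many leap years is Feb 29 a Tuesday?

3

Leap years in 1779–1852: 18 of them.
Feb 29 weekday advances by 5 (mod 7) from one leap year to the next four years later (or differs when a century non-leap intervenes).
Leap-day weekdays: 1780:Tue✓ 1784:Sun 1788:Fri 1792:Wed 1796:Mon 1804:Wed 1808:Mon 1812:Sat 1816:Thu 1820:Tue✓ 1824:Sun 1828:Fri 1832:Wed 1836:Mon 1840:Sat 1844:Thu 1848:Tue✓ 1852:Sun
Tuesday: 1780, 1820, 1848 → 3.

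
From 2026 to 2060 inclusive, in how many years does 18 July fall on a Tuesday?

Track 18 July's weekday year by year (advancing +1, or +2 across a Feb 29):
  2026: Sat  2027: Sun (+1)  2028: Tue (+2) ✓  2029: Wed (+1)  2030: Thu (+1)
  2031: Fri (+1)  2032: Sun (+2)  2033: Mon (+1)  2034: Tue (+1) ✓  2035: Wed (+1)
  2036: Fri (+2)  2037: Sat (+1)  2038: Sun (+1)  2039: Mon (+1)  … (7 more years) …
  2047: Thu (+1)  2048: Sat (+2)  2049: Sun (+1)  2050: Mon (+1)  2051: Tue (+1) ✓
  2052: Thu (+2)  2053: Fri (+1)  2054: Sat (+1)  2055: Sun (+1)  2056: Tue (+2) ✓
  2057: Wed (+1)  2058: Thu (+1)  2059: Fri (+1)  2060: Sun (+2)
Tuesday years: 2028, 2034, 2045, 2051, 2056 — 5 in total.

5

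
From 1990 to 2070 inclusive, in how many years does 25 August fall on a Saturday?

12

Track 25 August's weekday year by year (advancing +1, or +2 across a Feb 29):
  1990: Sat ✓  1991: Sun (+1)  1992: Tue (+2)  1993: Wed (+1)  1994: Thu (+1)
  1995: Fri (+1)  1996: Sun (+2)  1997: Mon (+1)  1998: Tue (+1)  1999: Wed (+1)
  2000: Fri (+2)  2001: Sat (+1) ✓  2002: Sun (+1)  2003: Mon (+1)  … (53 more years) …
  2057: Sat (+1) ✓  2058: Sun (+1)  2059: Mon (+1)  2060: Wed (+2)  2061: Thu (+1)
  2062: Fri (+1)  2063: Sat (+1) ✓  2064: Mon (+2)  2065: Tue (+1)  2066: Wed (+1)
  2067: Thu (+1)  2068: Sat (+2) ✓  2069: Sun (+1)  2070: Mon (+1)
Saturday years: 1990, 2001, 2007, 2012, 2018, 2029, 2035, 2040, 2046, 2057, 2063, 2068 — 12 in total.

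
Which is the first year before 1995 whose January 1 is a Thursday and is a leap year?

Jan 1 advances by 2 weekdays after a leap year and by 1 after a common year.
1995: Jan 1 is Sunday.
1994: Saturday
1993: Friday
1992: Wednesday (leap)
1991: Tuesday
1990: Monday
1989: Sunday
1988: Friday (leap)
1987: Thursday
1986: Wednesday
1985: Tuesday
1984: Sunday (leap)
1983: Saturday
1982: Friday
1981: Thursday
1980: Tuesday (leap)
1979: Monday
1978: Sunday
1977: Saturday
1976: Thursday (leap)
1976 begins on a Thursday and is a leap year.

1976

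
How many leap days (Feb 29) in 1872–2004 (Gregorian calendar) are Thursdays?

5

Leap years in 1872–2004: 33 of them.
Feb 29 weekday advances by 5 (mod 7) from one leap year to the next four years later (or differs when a century non-leap intervenes).
Leap-day weekdays: 1872:Thu✓ 1876:Tue 1880:Sun 1884:Fri 1888:Wed 1892:Mon 1896:Sat 1904:Mon 1908:Sat 1912:Thu✓ 1916:Tue 1920:Sun 1924:Fri …(7 more)… 1956:Wed 1960:Mon 1964:Sat 1968:Thu✓ 1972:Tue 1976:Sun 1980:Fri 1984:Wed 1988:Mon 1992:Sat 1996:Thu✓ 2000:Tue 2004:Sun
Thursday: 1872, 1912, 1940, 1968, 1996 → 5.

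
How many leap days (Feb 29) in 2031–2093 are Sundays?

3

Leap years in 2031–2093: 16 of them.
Feb 29 weekday advances by 5 (mod 7) from one leap year to the next four years later (or differs when a century non-leap intervenes).
Leap-day weekdays: 2032:Sun✓ 2036:Fri 2040:Wed 2044:Mon 2048:Sat 2052:Thu 2056:Tue 2060:Sun✓ 2064:Fri 2068:Wed 2072:Mon 2076:Sat 2080:Thu 2084:Tue 2088:Sun✓ 2092:Fri
Sunday: 2032, 2060, 2088 → 3.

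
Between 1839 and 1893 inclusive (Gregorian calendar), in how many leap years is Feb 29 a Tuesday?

2

Leap years in 1839–1893: 14 of them.
Feb 29 weekday advances by 5 (mod 7) from one leap year to the next four years later (or differs when a century non-leap intervenes).
Leap-day weekdays: 1840:Sat 1844:Thu 1848:Tue✓ 1852:Sun 1856:Fri 1860:Wed 1864:Mon 1868:Sat 1872:Thu 1876:Tue✓ 1880:Sun 1884:Fri 1888:Wed 1892:Mon
Tuesday: 1848, 1876 → 2.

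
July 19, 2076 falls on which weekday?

January 1, 2076 is a Wednesday.
July 19 is day 201 of the year, i.e. 200 days after Jan 1.
200 mod 7 = 4, so advance 4 weekdays from Wednesday: Sunday.

Sunday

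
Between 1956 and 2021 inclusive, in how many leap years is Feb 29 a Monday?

Leap years in 1956–2021: 17 of them.
Feb 29 weekday advances by 5 (mod 7) from one leap year to the next four years later (or differs when a century non-leap intervenes).
Leap-day weekdays: 1956:Wed 1960:Mon✓ 1964:Sat 1968:Thu 1972:Tue 1976:Sun 1980:Fri 1984:Wed 1988:Mon✓ 1992:Sat 1996:Thu 2000:Tue 2004:Sun 2008:Fri 2012:Wed 2016:Mon✓ 2020:Sat
Monday: 1960, 1988, 2016 → 3.

3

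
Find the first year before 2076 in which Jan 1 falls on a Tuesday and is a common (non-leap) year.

2075

Jan 1 advances by 2 weekdays after a leap year and by 1 after a common year.
2076: Jan 1 is Wednesday (leap).
2075: Tuesday
2075 begins on a Tuesday and is a common year.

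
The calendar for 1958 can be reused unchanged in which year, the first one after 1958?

1969

Two years share a calendar iff Jan 1 falls on the same weekday and both are leap or both are common. 1958: Jan 1 is Wednesday, common year.
1959: Jan 1 Thursday, common
1960: Jan 1 Friday, leap
1961: Jan 1 Sunday, common
1962: Jan 1 Monday, common
1963: Jan 1 Tuesday, common
1964: Jan 1 Wednesday, leap
1965: Jan 1 Friday, common
1966: Jan 1 Saturday, common
1967: Jan 1 Sunday, common
1968: Jan 1 Monday, leap
1969: Jan 1 Wednesday, common
1969 matches on both conditions.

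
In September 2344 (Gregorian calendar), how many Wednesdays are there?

September 2344 has 30 days and begins on Friday.
The first Wednesday is September 6.
Wednesdays fall on 6, 13, 20, 27 — that's 4.

4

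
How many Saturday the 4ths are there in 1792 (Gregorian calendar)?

2

Check the 4th of each month of 1792: Jan 4: Wed, Feb 4: Sat, Mar 4: Sun, Apr 4: Wed, May 4: Fri, Jun 4: Mon, Jul 4: Wed, Aug 4: Sat, Sep 4: Tue, Oct 4: Thu, Nov 4: Sun, Dec 4: Tue.
Saturday occurs in February, August — 2 months.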